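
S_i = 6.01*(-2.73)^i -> [6.01, -16.41, 44.79, -122.28, 333.83]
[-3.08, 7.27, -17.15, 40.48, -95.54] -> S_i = -3.08*(-2.36)^i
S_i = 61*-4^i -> [61, -244, 976, -3904, 15616]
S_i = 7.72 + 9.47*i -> [7.72, 17.19, 26.66, 36.13, 45.6]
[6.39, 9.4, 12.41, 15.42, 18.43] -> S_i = 6.39 + 3.01*i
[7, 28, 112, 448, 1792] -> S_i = 7*4^i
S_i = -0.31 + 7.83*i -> [-0.31, 7.52, 15.35, 23.18, 31.01]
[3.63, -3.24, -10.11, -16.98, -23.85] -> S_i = 3.63 + -6.87*i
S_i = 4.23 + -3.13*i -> [4.23, 1.1, -2.03, -5.16, -8.29]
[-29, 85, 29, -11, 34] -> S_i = Random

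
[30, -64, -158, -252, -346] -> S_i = 30 + -94*i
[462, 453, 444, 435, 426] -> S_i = 462 + -9*i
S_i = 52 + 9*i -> [52, 61, 70, 79, 88]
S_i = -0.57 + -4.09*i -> [-0.57, -4.66, -8.75, -12.84, -16.93]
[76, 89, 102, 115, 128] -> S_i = 76 + 13*i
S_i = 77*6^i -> [77, 462, 2772, 16632, 99792]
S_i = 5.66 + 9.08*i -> [5.66, 14.74, 23.82, 32.9, 41.98]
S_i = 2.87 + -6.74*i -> [2.87, -3.87, -10.61, -17.35, -24.09]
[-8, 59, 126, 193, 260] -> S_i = -8 + 67*i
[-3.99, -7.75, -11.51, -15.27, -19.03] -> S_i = -3.99 + -3.76*i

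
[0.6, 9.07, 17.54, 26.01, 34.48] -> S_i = 0.60 + 8.47*i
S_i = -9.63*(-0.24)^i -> [-9.63, 2.31, -0.55, 0.13, -0.03]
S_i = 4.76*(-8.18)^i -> [4.76, -38.94, 318.5, -2605.35, 21311.8]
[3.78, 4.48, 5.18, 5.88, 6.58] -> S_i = 3.78 + 0.70*i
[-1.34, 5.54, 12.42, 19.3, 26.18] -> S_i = -1.34 + 6.88*i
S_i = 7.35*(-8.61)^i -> [7.35, -63.28, 544.87, -4691.34, 40392.43]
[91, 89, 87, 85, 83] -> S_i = 91 + -2*i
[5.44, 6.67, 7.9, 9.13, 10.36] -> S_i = 5.44 + 1.23*i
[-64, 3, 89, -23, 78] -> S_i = Random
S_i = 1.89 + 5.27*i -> [1.89, 7.16, 12.43, 17.7, 22.97]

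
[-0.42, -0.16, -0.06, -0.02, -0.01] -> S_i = -0.42*0.37^i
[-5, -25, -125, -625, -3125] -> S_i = -5*5^i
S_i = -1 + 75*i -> [-1, 74, 149, 224, 299]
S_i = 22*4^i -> [22, 88, 352, 1408, 5632]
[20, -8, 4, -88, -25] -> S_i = Random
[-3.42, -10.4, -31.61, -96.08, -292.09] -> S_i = -3.42*3.04^i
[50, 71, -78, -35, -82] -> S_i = Random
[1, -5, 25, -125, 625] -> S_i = 1*-5^i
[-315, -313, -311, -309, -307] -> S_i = -315 + 2*i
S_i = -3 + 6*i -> [-3, 3, 9, 15, 21]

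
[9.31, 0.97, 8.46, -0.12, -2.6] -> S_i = Random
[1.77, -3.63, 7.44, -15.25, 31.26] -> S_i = 1.77*(-2.05)^i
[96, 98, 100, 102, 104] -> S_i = 96 + 2*i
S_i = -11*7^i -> [-11, -77, -539, -3773, -26411]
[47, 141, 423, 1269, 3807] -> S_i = 47*3^i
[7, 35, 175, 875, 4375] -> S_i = 7*5^i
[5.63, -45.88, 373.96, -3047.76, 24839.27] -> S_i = 5.63*(-8.15)^i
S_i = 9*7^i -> [9, 63, 441, 3087, 21609]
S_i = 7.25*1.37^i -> [7.25, 9.93, 13.61, 18.64, 25.54]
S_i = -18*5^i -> [-18, -90, -450, -2250, -11250]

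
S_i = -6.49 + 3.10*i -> [-6.49, -3.39, -0.29, 2.81, 5.91]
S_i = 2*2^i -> [2, 4, 8, 16, 32]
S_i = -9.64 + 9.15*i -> [-9.64, -0.49, 8.66, 17.81, 26.96]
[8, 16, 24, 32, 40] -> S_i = 8 + 8*i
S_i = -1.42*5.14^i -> [-1.42, -7.3, -37.52, -192.83, -991.15]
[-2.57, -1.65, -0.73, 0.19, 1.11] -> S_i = -2.57 + 0.92*i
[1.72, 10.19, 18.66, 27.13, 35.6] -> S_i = 1.72 + 8.47*i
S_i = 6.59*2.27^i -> [6.59, 14.96, 33.96, 77.08, 174.98]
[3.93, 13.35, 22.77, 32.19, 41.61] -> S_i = 3.93 + 9.42*i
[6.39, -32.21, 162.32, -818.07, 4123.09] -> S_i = 6.39*(-5.04)^i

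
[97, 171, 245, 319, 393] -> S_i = 97 + 74*i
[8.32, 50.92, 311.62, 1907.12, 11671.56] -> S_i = 8.32*6.12^i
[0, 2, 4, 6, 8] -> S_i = 0 + 2*i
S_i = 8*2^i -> [8, 16, 32, 64, 128]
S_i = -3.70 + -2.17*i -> [-3.7, -5.87, -8.04, -10.21, -12.38]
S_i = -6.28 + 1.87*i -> [-6.28, -4.41, -2.54, -0.67, 1.2]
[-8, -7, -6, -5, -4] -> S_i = -8 + 1*i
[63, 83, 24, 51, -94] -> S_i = Random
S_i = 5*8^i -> [5, 40, 320, 2560, 20480]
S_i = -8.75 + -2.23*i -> [-8.75, -10.98, -13.21, -15.44, -17.67]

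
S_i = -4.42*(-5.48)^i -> [-4.42, 24.22, -132.73, 727.38, -3986.07]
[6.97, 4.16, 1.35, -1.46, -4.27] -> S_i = 6.97 + -2.81*i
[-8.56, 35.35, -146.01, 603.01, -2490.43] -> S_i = -8.56*(-4.13)^i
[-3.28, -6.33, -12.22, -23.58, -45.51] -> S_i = -3.28*1.93^i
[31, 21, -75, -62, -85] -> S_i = Random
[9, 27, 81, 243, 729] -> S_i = 9*3^i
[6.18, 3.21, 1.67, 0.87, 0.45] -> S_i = 6.18*0.52^i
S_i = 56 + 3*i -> [56, 59, 62, 65, 68]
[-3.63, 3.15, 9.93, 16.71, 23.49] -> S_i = -3.63 + 6.78*i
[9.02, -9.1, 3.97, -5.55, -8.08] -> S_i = Random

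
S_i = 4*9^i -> [4, 36, 324, 2916, 26244]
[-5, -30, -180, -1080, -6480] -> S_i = -5*6^i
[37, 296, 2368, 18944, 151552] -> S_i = 37*8^i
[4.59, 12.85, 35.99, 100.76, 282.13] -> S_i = 4.59*2.80^i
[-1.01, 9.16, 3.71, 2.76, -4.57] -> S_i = Random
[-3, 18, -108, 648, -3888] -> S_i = -3*-6^i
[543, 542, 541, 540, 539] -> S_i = 543 + -1*i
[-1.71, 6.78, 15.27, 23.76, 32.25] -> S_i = -1.71 + 8.49*i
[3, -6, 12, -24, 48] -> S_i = 3*-2^i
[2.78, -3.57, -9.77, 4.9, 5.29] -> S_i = Random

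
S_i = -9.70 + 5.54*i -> [-9.7, -4.16, 1.38, 6.92, 12.46]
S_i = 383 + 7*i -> [383, 390, 397, 404, 411]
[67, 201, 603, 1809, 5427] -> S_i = 67*3^i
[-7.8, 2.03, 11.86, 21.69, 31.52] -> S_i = -7.80 + 9.83*i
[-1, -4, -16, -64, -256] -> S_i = -1*4^i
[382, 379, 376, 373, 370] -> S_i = 382 + -3*i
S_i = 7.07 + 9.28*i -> [7.07, 16.35, 25.63, 34.91, 44.19]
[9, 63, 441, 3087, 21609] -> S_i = 9*7^i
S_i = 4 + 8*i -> [4, 12, 20, 28, 36]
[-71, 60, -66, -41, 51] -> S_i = Random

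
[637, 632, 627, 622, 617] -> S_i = 637 + -5*i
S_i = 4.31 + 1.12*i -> [4.31, 5.43, 6.55, 7.67, 8.79]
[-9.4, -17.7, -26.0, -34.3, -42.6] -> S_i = -9.40 + -8.30*i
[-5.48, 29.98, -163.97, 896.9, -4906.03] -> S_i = -5.48*(-5.47)^i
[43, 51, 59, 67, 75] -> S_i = 43 + 8*i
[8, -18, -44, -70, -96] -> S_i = 8 + -26*i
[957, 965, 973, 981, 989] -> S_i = 957 + 8*i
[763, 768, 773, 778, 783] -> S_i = 763 + 5*i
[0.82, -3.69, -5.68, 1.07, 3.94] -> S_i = Random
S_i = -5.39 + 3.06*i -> [-5.39, -2.33, 0.73, 3.79, 6.85]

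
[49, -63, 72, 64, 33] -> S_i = Random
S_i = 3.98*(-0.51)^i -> [3.98, -2.03, 1.04, -0.53, 0.27]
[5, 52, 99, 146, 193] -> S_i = 5 + 47*i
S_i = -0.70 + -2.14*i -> [-0.7, -2.84, -4.98, -7.12, -9.26]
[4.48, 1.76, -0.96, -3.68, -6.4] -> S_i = 4.48 + -2.72*i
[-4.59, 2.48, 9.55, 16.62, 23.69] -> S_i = -4.59 + 7.07*i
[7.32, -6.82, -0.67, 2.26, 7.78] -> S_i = Random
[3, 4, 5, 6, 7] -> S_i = 3 + 1*i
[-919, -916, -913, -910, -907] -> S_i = -919 + 3*i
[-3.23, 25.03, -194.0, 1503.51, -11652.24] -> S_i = -3.23*(-7.75)^i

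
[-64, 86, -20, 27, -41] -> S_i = Random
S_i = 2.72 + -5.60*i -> [2.72, -2.88, -8.48, -14.08, -19.68]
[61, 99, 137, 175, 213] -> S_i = 61 + 38*i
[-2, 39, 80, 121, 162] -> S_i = -2 + 41*i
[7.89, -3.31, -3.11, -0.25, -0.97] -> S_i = Random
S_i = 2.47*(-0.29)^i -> [2.47, -0.72, 0.21, -0.06, 0.02]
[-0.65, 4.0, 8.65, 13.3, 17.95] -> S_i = -0.65 + 4.65*i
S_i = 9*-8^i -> [9, -72, 576, -4608, 36864]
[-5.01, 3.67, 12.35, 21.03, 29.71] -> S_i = -5.01 + 8.68*i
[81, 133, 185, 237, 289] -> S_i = 81 + 52*i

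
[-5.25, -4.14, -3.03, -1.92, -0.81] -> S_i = -5.25 + 1.11*i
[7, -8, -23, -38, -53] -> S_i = 7 + -15*i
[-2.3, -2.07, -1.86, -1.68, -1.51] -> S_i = -2.30*0.90^i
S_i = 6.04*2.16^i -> [6.04, 13.05, 28.18, 60.87, 131.48]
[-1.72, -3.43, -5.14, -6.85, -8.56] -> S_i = -1.72 + -1.71*i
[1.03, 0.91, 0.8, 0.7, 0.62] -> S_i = 1.03*0.88^i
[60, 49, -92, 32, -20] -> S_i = Random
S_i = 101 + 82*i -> [101, 183, 265, 347, 429]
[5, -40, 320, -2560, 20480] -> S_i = 5*-8^i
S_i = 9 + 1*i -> [9, 10, 11, 12, 13]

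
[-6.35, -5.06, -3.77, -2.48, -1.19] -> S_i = -6.35 + 1.29*i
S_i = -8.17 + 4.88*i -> [-8.17, -3.29, 1.59, 6.47, 11.35]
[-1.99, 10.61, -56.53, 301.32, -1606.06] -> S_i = -1.99*(-5.33)^i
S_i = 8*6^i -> [8, 48, 288, 1728, 10368]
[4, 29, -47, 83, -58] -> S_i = Random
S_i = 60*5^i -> [60, 300, 1500, 7500, 37500]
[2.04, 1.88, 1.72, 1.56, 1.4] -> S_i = 2.04 + -0.16*i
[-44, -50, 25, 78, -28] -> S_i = Random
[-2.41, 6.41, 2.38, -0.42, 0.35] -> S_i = Random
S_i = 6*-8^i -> [6, -48, 384, -3072, 24576]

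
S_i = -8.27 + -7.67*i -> [-8.27, -15.94, -23.61, -31.28, -38.95]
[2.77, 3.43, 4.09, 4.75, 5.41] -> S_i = 2.77 + 0.66*i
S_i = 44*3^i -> [44, 132, 396, 1188, 3564]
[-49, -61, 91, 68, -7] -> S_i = Random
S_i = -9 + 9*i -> [-9, 0, 9, 18, 27]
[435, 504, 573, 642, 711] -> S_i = 435 + 69*i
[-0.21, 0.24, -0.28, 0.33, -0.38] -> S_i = -0.21*(-1.16)^i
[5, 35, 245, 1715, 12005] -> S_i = 5*7^i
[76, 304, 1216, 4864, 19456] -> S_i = 76*4^i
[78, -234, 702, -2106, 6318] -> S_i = 78*-3^i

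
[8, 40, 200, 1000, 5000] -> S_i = 8*5^i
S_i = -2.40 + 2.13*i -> [-2.4, -0.27, 1.86, 3.99, 6.12]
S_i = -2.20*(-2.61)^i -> [-2.2, 5.74, -14.99, 39.12, -102.09]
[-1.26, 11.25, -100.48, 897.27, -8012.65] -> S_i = -1.26*(-8.93)^i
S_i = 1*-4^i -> [1, -4, 16, -64, 256]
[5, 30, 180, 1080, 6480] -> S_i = 5*6^i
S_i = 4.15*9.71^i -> [4.15, 40.3, 391.28, 3799.32, 36891.39]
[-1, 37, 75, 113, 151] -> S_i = -1 + 38*i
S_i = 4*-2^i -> [4, -8, 16, -32, 64]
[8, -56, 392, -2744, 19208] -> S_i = 8*-7^i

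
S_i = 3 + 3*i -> [3, 6, 9, 12, 15]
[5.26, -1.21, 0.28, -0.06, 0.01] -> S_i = 5.26*(-0.23)^i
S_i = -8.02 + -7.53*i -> [-8.02, -15.55, -23.08, -30.61, -38.14]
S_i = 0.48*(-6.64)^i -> [0.48, -3.19, 21.16, -140.52, 933.07]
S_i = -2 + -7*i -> [-2, -9, -16, -23, -30]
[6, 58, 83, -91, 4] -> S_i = Random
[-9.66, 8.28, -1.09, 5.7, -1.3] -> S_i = Random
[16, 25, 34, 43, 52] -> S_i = 16 + 9*i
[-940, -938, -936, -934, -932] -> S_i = -940 + 2*i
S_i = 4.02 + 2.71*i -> [4.02, 6.73, 9.44, 12.15, 14.86]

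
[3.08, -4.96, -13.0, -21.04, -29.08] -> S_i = 3.08 + -8.04*i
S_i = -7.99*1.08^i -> [-7.99, -8.63, -9.32, -10.07, -10.87]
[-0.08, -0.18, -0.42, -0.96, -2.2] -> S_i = -0.08*2.29^i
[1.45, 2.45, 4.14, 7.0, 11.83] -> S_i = 1.45*1.69^i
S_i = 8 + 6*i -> [8, 14, 20, 26, 32]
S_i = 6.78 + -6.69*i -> [6.78, 0.09, -6.6, -13.29, -19.98]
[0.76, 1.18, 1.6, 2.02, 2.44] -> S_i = 0.76 + 0.42*i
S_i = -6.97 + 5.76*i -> [-6.97, -1.21, 4.55, 10.31, 16.07]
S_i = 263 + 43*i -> [263, 306, 349, 392, 435]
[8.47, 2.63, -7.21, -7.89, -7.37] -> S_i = Random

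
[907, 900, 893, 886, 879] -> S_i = 907 + -7*i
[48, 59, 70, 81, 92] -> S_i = 48 + 11*i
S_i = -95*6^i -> [-95, -570, -3420, -20520, -123120]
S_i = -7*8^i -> [-7, -56, -448, -3584, -28672]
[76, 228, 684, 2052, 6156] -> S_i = 76*3^i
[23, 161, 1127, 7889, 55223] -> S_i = 23*7^i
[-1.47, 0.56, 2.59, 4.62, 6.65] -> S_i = -1.47 + 2.03*i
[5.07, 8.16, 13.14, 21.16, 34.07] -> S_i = 5.07*1.61^i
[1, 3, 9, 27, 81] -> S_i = 1*3^i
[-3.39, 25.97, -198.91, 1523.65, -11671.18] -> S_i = -3.39*(-7.66)^i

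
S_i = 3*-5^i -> [3, -15, 75, -375, 1875]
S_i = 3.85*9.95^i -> [3.85, 38.31, 381.16, 3792.54, 37735.76]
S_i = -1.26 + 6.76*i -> [-1.26, 5.5, 12.26, 19.02, 25.78]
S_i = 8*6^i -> [8, 48, 288, 1728, 10368]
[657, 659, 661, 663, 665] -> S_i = 657 + 2*i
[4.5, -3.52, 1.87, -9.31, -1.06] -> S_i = Random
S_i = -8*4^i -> [-8, -32, -128, -512, -2048]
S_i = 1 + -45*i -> [1, -44, -89, -134, -179]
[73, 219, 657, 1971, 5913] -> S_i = 73*3^i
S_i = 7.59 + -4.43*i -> [7.59, 3.16, -1.27, -5.7, -10.13]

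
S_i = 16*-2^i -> [16, -32, 64, -128, 256]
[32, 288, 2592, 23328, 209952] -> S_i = 32*9^i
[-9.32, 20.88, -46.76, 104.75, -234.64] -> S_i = -9.32*(-2.24)^i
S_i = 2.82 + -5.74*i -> [2.82, -2.92, -8.66, -14.4, -20.14]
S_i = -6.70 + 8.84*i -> [-6.7, 2.14, 10.98, 19.82, 28.66]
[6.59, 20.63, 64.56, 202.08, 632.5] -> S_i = 6.59*3.13^i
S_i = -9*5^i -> [-9, -45, -225, -1125, -5625]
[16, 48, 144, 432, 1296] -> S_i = 16*3^i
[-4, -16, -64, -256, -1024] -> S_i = -4*4^i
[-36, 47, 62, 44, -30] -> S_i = Random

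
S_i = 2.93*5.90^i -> [2.93, 17.29, 101.99, 601.76, 3550.39]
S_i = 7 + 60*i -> [7, 67, 127, 187, 247]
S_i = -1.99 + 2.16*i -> [-1.99, 0.17, 2.33, 4.49, 6.65]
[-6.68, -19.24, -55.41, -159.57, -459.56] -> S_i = -6.68*2.88^i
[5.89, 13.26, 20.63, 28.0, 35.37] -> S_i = 5.89 + 7.37*i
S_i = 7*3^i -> [7, 21, 63, 189, 567]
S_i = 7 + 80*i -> [7, 87, 167, 247, 327]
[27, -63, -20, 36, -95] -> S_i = Random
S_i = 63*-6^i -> [63, -378, 2268, -13608, 81648]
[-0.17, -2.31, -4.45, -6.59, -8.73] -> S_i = -0.17 + -2.14*i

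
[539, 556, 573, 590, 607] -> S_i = 539 + 17*i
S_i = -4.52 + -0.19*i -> [-4.52, -4.71, -4.9, -5.09, -5.28]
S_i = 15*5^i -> [15, 75, 375, 1875, 9375]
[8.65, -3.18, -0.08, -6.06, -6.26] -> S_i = Random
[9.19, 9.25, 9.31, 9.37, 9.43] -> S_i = 9.19 + 0.06*i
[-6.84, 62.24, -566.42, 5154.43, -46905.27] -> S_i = -6.84*(-9.10)^i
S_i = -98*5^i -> [-98, -490, -2450, -12250, -61250]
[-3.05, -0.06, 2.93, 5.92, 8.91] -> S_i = -3.05 + 2.99*i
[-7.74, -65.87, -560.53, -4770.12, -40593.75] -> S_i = -7.74*8.51^i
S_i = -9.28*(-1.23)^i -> [-9.28, 11.41, -14.04, 17.27, -21.24]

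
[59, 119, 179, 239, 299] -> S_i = 59 + 60*i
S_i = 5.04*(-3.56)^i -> [5.04, -17.94, 63.87, -227.39, 809.53]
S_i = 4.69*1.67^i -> [4.69, 7.83, 13.08, 21.84, 36.48]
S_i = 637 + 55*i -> [637, 692, 747, 802, 857]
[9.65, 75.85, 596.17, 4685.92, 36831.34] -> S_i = 9.65*7.86^i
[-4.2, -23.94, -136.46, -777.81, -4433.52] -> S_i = -4.20*5.70^i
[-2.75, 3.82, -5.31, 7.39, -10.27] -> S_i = -2.75*(-1.39)^i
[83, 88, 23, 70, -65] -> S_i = Random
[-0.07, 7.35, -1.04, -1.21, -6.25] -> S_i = Random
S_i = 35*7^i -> [35, 245, 1715, 12005, 84035]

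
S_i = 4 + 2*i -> [4, 6, 8, 10, 12]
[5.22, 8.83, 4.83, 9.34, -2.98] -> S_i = Random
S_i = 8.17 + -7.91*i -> [8.17, 0.26, -7.65, -15.56, -23.47]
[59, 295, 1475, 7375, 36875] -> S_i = 59*5^i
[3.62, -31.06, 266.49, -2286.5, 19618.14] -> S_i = 3.62*(-8.58)^i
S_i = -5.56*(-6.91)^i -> [-5.56, 38.42, -265.48, 1834.46, -12676.14]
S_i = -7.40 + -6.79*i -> [-7.4, -14.19, -20.98, -27.77, -34.56]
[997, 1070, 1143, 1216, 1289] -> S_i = 997 + 73*i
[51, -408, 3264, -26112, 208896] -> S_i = 51*-8^i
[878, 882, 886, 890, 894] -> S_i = 878 + 4*i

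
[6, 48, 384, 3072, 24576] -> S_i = 6*8^i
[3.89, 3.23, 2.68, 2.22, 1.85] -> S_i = 3.89*0.83^i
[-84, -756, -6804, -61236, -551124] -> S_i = -84*9^i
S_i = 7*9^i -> [7, 63, 567, 5103, 45927]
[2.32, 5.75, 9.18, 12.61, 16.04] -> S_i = 2.32 + 3.43*i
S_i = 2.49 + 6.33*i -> [2.49, 8.82, 15.15, 21.48, 27.81]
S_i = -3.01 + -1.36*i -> [-3.01, -4.37, -5.73, -7.09, -8.45]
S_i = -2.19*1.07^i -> [-2.19, -2.34, -2.51, -2.68, -2.87]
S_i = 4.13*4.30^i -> [4.13, 17.76, 76.36, 328.36, 1411.96]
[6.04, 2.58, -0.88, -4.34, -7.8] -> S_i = 6.04 + -3.46*i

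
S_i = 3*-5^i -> [3, -15, 75, -375, 1875]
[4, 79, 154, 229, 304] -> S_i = 4 + 75*i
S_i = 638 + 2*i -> [638, 640, 642, 644, 646]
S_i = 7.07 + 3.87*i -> [7.07, 10.94, 14.81, 18.68, 22.55]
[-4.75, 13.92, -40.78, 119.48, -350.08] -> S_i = -4.75*(-2.93)^i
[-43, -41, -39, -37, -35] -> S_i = -43 + 2*i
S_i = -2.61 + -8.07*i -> [-2.61, -10.68, -18.75, -26.82, -34.89]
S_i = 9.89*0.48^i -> [9.89, 4.75, 2.28, 1.09, 0.53]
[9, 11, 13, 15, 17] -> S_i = 9 + 2*i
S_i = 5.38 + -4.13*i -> [5.38, 1.25, -2.88, -7.01, -11.14]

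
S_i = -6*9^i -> [-6, -54, -486, -4374, -39366]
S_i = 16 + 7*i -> [16, 23, 30, 37, 44]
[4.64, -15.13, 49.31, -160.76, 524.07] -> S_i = 4.64*(-3.26)^i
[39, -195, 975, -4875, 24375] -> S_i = 39*-5^i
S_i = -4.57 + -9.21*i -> [-4.57, -13.78, -22.99, -32.2, -41.41]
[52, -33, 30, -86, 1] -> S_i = Random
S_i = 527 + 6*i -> [527, 533, 539, 545, 551]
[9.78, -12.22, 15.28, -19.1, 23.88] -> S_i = 9.78*(-1.25)^i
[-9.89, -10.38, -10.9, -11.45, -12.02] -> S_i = -9.89*1.05^i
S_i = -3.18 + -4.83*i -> [-3.18, -8.01, -12.84, -17.67, -22.5]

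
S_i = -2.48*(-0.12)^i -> [-2.48, 0.3, -0.04, 0.0, -0.0]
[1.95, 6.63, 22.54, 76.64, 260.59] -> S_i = 1.95*3.40^i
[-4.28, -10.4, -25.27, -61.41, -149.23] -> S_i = -4.28*2.43^i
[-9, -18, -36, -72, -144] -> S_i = -9*2^i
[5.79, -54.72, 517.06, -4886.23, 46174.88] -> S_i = 5.79*(-9.45)^i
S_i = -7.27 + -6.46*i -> [-7.27, -13.73, -20.19, -26.65, -33.11]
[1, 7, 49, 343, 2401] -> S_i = 1*7^i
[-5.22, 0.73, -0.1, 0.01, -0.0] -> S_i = -5.22*(-0.14)^i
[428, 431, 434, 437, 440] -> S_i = 428 + 3*i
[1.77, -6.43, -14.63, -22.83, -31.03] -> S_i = 1.77 + -8.20*i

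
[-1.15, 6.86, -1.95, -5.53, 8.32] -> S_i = Random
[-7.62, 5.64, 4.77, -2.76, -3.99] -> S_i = Random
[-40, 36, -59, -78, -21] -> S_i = Random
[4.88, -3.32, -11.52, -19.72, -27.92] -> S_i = 4.88 + -8.20*i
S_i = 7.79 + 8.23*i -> [7.79, 16.02, 24.25, 32.48, 40.71]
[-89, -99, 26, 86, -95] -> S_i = Random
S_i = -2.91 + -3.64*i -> [-2.91, -6.55, -10.19, -13.83, -17.47]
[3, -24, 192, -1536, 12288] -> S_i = 3*-8^i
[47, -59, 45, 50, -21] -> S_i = Random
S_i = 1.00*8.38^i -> [1.0, 8.38, 70.22, 588.48, 4931.47]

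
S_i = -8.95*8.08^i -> [-8.95, -72.32, -584.31, -4721.25, -38147.71]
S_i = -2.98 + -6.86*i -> [-2.98, -9.84, -16.7, -23.56, -30.42]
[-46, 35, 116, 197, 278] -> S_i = -46 + 81*i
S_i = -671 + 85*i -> [-671, -586, -501, -416, -331]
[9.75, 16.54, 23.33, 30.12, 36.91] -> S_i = 9.75 + 6.79*i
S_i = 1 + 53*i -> [1, 54, 107, 160, 213]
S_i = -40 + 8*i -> [-40, -32, -24, -16, -8]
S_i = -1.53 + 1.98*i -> [-1.53, 0.45, 2.43, 4.41, 6.39]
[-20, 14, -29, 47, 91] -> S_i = Random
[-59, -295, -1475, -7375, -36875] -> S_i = -59*5^i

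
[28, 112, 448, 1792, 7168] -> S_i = 28*4^i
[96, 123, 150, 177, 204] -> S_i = 96 + 27*i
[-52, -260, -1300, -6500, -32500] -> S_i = -52*5^i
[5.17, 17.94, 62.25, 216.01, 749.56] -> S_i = 5.17*3.47^i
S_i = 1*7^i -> [1, 7, 49, 343, 2401]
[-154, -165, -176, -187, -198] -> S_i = -154 + -11*i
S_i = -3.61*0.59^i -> [-3.61, -2.13, -1.26, -0.74, -0.44]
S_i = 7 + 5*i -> [7, 12, 17, 22, 27]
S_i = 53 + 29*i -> [53, 82, 111, 140, 169]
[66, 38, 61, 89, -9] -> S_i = Random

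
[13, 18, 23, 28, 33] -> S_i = 13 + 5*i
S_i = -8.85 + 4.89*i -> [-8.85, -3.96, 0.93, 5.82, 10.71]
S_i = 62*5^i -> [62, 310, 1550, 7750, 38750]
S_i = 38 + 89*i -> [38, 127, 216, 305, 394]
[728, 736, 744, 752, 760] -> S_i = 728 + 8*i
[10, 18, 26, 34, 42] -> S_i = 10 + 8*i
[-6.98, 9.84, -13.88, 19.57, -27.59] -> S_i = -6.98*(-1.41)^i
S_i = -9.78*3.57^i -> [-9.78, -34.91, -124.65, -444.98, -1588.59]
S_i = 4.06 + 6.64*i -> [4.06, 10.7, 17.34, 23.98, 30.62]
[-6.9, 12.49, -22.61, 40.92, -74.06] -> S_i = -6.90*(-1.81)^i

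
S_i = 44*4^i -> [44, 176, 704, 2816, 11264]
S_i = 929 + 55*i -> [929, 984, 1039, 1094, 1149]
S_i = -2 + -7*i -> [-2, -9, -16, -23, -30]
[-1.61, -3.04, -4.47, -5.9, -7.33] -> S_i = -1.61 + -1.43*i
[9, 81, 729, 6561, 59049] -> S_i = 9*9^i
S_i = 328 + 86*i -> [328, 414, 500, 586, 672]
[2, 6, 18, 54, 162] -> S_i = 2*3^i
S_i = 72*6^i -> [72, 432, 2592, 15552, 93312]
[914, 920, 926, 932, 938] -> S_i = 914 + 6*i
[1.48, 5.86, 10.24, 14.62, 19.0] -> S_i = 1.48 + 4.38*i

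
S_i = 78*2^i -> [78, 156, 312, 624, 1248]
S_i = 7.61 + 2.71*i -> [7.61, 10.32, 13.03, 15.74, 18.45]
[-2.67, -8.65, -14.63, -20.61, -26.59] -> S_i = -2.67 + -5.98*i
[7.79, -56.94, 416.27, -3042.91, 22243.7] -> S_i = 7.79*(-7.31)^i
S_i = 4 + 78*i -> [4, 82, 160, 238, 316]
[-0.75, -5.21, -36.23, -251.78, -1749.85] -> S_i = -0.75*6.95^i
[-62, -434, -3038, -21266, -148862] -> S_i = -62*7^i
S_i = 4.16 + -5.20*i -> [4.16, -1.04, -6.24, -11.44, -16.64]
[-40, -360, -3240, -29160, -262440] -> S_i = -40*9^i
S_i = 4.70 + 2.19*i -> [4.7, 6.89, 9.08, 11.27, 13.46]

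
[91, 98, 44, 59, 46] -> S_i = Random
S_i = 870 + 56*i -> [870, 926, 982, 1038, 1094]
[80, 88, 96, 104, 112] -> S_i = 80 + 8*i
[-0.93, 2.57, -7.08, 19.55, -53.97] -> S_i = -0.93*(-2.76)^i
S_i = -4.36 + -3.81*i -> [-4.36, -8.17, -11.98, -15.79, -19.6]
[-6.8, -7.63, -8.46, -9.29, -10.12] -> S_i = -6.80 + -0.83*i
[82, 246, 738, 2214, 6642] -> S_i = 82*3^i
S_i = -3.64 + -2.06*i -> [-3.64, -5.7, -7.76, -9.82, -11.88]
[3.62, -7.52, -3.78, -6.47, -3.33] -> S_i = Random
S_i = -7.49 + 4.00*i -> [-7.49, -3.49, 0.51, 4.51, 8.51]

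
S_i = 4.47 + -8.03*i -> [4.47, -3.56, -11.59, -19.62, -27.65]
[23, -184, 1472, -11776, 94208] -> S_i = 23*-8^i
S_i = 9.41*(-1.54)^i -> [9.41, -14.49, 22.32, -34.37, 52.93]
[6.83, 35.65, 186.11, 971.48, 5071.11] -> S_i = 6.83*5.22^i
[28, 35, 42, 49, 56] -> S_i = 28 + 7*i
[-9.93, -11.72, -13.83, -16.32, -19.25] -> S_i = -9.93*1.18^i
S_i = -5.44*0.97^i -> [-5.44, -5.28, -5.12, -4.96, -4.82]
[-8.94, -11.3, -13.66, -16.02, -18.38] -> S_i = -8.94 + -2.36*i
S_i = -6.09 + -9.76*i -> [-6.09, -15.85, -25.61, -35.37, -45.13]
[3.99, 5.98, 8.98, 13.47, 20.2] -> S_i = 3.99*1.50^i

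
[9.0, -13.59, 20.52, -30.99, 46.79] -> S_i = 9.00*(-1.51)^i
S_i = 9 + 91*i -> [9, 100, 191, 282, 373]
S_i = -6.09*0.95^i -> [-6.09, -5.79, -5.5, -5.22, -4.96]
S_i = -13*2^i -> [-13, -26, -52, -104, -208]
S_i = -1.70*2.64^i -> [-1.7, -4.49, -11.85, -31.28, -82.58]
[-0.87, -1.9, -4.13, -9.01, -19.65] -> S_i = -0.87*2.18^i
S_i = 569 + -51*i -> [569, 518, 467, 416, 365]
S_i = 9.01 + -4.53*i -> [9.01, 4.48, -0.05, -4.58, -9.11]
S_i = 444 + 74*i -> [444, 518, 592, 666, 740]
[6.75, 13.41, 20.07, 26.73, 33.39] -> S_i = 6.75 + 6.66*i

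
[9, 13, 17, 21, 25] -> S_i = 9 + 4*i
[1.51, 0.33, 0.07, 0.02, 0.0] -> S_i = 1.51*0.22^i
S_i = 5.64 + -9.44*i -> [5.64, -3.8, -13.24, -22.68, -32.12]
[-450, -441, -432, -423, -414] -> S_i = -450 + 9*i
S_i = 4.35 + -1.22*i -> [4.35, 3.13, 1.91, 0.69, -0.53]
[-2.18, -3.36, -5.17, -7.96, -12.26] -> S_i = -2.18*1.54^i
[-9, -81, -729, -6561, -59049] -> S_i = -9*9^i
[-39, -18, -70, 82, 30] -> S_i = Random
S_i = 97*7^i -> [97, 679, 4753, 33271, 232897]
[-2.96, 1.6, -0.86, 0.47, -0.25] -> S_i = -2.96*(-0.54)^i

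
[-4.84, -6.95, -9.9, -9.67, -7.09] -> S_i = Random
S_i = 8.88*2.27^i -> [8.88, 20.16, 45.76, 103.87, 235.79]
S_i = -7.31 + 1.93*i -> [-7.31, -5.38, -3.45, -1.52, 0.41]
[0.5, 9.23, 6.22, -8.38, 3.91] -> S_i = Random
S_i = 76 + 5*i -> [76, 81, 86, 91, 96]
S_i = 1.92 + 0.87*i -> [1.92, 2.79, 3.66, 4.53, 5.4]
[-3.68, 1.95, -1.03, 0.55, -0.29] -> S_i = -3.68*(-0.53)^i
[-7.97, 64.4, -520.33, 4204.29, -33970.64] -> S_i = -7.97*(-8.08)^i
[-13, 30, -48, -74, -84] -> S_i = Random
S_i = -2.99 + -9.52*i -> [-2.99, -12.51, -22.03, -31.55, -41.07]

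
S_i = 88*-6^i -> [88, -528, 3168, -19008, 114048]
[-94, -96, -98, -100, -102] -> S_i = -94 + -2*i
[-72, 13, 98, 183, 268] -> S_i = -72 + 85*i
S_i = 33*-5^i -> [33, -165, 825, -4125, 20625]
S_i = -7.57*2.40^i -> [-7.57, -18.17, -43.6, -104.65, -251.15]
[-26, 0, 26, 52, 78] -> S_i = -26 + 26*i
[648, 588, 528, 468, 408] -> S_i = 648 + -60*i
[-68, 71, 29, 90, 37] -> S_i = Random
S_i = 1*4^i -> [1, 4, 16, 64, 256]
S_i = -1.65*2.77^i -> [-1.65, -4.57, -12.66, -35.07, -97.14]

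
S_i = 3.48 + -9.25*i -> [3.48, -5.77, -15.02, -24.27, -33.52]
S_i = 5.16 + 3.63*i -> [5.16, 8.79, 12.42, 16.05, 19.68]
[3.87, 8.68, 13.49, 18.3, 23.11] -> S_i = 3.87 + 4.81*i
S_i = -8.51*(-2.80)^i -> [-8.51, 23.83, -66.72, 186.81, -523.07]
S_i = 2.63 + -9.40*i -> [2.63, -6.77, -16.17, -25.57, -34.97]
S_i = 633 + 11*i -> [633, 644, 655, 666, 677]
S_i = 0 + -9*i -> [0, -9, -18, -27, -36]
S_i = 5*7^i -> [5, 35, 245, 1715, 12005]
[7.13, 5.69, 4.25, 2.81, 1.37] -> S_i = 7.13 + -1.44*i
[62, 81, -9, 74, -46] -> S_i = Random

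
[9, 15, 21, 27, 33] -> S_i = 9 + 6*i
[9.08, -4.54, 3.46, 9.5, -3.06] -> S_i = Random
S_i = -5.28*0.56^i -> [-5.28, -2.96, -1.66, -0.93, -0.52]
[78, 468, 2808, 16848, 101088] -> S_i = 78*6^i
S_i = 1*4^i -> [1, 4, 16, 64, 256]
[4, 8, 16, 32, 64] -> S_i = 4*2^i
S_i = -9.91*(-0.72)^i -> [-9.91, 7.14, -5.14, 3.7, -2.66]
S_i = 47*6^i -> [47, 282, 1692, 10152, 60912]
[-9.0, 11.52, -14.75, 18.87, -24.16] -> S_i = -9.00*(-1.28)^i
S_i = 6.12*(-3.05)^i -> [6.12, -18.67, 56.93, -173.64, 529.6]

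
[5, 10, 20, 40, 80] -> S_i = 5*2^i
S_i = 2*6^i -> [2, 12, 72, 432, 2592]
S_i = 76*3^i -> [76, 228, 684, 2052, 6156]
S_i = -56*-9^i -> [-56, 504, -4536, 40824, -367416]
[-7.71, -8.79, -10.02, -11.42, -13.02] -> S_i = -7.71*1.14^i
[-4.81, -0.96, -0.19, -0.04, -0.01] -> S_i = -4.81*0.20^i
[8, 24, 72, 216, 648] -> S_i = 8*3^i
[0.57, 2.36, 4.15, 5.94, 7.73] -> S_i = 0.57 + 1.79*i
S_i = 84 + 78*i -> [84, 162, 240, 318, 396]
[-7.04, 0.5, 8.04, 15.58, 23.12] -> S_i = -7.04 + 7.54*i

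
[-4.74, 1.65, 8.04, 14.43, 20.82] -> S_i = -4.74 + 6.39*i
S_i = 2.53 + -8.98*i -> [2.53, -6.45, -15.43, -24.41, -33.39]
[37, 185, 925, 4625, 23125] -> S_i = 37*5^i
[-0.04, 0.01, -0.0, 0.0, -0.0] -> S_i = -0.04*(-0.31)^i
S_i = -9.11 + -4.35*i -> [-9.11, -13.46, -17.81, -22.16, -26.51]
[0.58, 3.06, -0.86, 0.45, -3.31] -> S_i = Random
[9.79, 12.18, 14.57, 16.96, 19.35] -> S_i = 9.79 + 2.39*i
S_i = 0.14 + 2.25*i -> [0.14, 2.39, 4.64, 6.89, 9.14]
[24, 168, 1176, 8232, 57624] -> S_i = 24*7^i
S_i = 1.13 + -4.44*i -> [1.13, -3.31, -7.75, -12.19, -16.63]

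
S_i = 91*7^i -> [91, 637, 4459, 31213, 218491]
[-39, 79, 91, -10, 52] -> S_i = Random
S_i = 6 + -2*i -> [6, 4, 2, 0, -2]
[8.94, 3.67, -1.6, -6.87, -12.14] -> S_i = 8.94 + -5.27*i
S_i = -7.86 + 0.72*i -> [-7.86, -7.14, -6.42, -5.7, -4.98]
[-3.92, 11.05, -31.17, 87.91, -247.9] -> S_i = -3.92*(-2.82)^i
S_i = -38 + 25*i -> [-38, -13, 12, 37, 62]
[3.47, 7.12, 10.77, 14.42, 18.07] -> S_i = 3.47 + 3.65*i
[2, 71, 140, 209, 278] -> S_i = 2 + 69*i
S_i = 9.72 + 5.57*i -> [9.72, 15.29, 20.86, 26.43, 32.0]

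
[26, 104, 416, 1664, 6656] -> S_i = 26*4^i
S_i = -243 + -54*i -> [-243, -297, -351, -405, -459]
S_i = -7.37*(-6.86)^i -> [-7.37, 50.56, -346.83, 2379.25, -16321.65]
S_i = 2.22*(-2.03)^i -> [2.22, -4.51, 9.15, -18.57, 37.7]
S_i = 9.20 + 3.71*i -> [9.2, 12.91, 16.62, 20.33, 24.04]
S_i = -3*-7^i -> [-3, 21, -147, 1029, -7203]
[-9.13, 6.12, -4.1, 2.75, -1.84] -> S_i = -9.13*(-0.67)^i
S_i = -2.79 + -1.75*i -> [-2.79, -4.54, -6.29, -8.04, -9.79]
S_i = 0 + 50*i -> [0, 50, 100, 150, 200]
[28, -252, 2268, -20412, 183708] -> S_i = 28*-9^i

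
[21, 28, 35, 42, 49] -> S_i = 21 + 7*i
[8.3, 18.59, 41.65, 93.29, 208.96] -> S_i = 8.30*2.24^i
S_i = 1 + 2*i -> [1, 3, 5, 7, 9]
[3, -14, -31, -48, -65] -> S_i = 3 + -17*i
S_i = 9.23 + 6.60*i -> [9.23, 15.83, 22.43, 29.03, 35.63]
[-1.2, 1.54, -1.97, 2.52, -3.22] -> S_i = -1.20*(-1.28)^i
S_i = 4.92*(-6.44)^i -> [4.92, -31.68, 204.05, -1314.08, 8462.69]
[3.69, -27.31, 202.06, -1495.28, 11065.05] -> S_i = 3.69*(-7.40)^i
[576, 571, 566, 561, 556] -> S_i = 576 + -5*i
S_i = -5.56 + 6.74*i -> [-5.56, 1.18, 7.92, 14.66, 21.4]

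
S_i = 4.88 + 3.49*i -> [4.88, 8.37, 11.86, 15.35, 18.84]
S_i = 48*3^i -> [48, 144, 432, 1296, 3888]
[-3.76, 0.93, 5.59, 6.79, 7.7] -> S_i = Random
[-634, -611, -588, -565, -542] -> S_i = -634 + 23*i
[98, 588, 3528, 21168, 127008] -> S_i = 98*6^i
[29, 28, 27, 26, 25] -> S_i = 29 + -1*i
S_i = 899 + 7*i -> [899, 906, 913, 920, 927]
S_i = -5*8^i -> [-5, -40, -320, -2560, -20480]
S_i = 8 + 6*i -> [8, 14, 20, 26, 32]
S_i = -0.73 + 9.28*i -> [-0.73, 8.55, 17.83, 27.11, 36.39]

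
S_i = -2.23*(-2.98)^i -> [-2.23, 6.65, -19.8, 59.01, -175.86]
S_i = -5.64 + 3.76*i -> [-5.64, -1.88, 1.88, 5.64, 9.4]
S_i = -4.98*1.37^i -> [-4.98, -6.82, -9.35, -12.81, -17.54]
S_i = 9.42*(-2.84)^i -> [9.42, -26.75, 75.98, -215.78, 612.81]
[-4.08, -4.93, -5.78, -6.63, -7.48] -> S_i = -4.08 + -0.85*i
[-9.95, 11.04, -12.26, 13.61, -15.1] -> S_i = -9.95*(-1.11)^i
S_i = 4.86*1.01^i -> [4.86, 4.91, 4.96, 5.01, 5.06]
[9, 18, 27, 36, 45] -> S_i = 9 + 9*i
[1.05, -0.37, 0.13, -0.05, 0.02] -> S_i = 1.05*(-0.35)^i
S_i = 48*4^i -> [48, 192, 768, 3072, 12288]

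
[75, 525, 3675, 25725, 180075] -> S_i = 75*7^i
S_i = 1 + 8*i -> [1, 9, 17, 25, 33]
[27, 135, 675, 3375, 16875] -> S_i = 27*5^i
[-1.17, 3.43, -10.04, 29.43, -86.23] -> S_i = -1.17*(-2.93)^i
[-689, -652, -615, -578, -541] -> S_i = -689 + 37*i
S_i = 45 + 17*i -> [45, 62, 79, 96, 113]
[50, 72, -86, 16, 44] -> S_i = Random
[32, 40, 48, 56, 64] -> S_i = 32 + 8*i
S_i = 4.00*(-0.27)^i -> [4.0, -1.08, 0.29, -0.08, 0.02]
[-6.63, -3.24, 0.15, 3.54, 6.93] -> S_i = -6.63 + 3.39*i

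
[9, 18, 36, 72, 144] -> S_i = 9*2^i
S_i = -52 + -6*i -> [-52, -58, -64, -70, -76]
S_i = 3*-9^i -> [3, -27, 243, -2187, 19683]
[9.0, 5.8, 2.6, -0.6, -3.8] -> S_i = 9.00 + -3.20*i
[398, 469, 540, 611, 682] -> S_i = 398 + 71*i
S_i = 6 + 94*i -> [6, 100, 194, 288, 382]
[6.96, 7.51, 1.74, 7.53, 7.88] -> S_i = Random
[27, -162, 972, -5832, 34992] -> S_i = 27*-6^i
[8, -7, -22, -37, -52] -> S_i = 8 + -15*i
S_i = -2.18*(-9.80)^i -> [-2.18, 21.36, -209.37, 2051.8, -20107.63]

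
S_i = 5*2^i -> [5, 10, 20, 40, 80]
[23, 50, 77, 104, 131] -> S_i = 23 + 27*i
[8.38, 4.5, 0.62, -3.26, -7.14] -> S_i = 8.38 + -3.88*i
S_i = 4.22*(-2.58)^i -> [4.22, -10.89, 28.09, -72.47, 186.98]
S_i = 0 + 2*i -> [0, 2, 4, 6, 8]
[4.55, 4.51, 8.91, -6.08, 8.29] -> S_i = Random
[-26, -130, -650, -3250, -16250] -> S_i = -26*5^i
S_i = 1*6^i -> [1, 6, 36, 216, 1296]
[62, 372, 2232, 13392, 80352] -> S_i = 62*6^i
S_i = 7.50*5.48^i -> [7.5, 41.1, 225.23, 1234.25, 6763.69]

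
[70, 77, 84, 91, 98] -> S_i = 70 + 7*i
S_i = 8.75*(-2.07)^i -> [8.75, -18.11, 37.49, -77.61, 160.65]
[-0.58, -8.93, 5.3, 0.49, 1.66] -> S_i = Random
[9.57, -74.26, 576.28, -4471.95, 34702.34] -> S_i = 9.57*(-7.76)^i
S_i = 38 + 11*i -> [38, 49, 60, 71, 82]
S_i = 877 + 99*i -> [877, 976, 1075, 1174, 1273]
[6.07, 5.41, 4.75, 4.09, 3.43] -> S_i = 6.07 + -0.66*i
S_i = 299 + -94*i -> [299, 205, 111, 17, -77]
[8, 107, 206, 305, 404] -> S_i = 8 + 99*i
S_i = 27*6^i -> [27, 162, 972, 5832, 34992]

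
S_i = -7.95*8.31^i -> [-7.95, -66.06, -549.0, -4562.16, -37911.52]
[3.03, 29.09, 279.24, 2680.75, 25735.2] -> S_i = 3.03*9.60^i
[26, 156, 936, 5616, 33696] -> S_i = 26*6^i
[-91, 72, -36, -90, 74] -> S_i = Random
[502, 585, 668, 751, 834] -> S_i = 502 + 83*i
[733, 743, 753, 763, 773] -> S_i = 733 + 10*i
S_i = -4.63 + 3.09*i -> [-4.63, -1.54, 1.55, 4.64, 7.73]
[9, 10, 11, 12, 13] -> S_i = 9 + 1*i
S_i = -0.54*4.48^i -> [-0.54, -2.42, -10.84, -48.55, -217.52]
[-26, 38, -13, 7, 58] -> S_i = Random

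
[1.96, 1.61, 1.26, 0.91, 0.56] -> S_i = 1.96 + -0.35*i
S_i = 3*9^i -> [3, 27, 243, 2187, 19683]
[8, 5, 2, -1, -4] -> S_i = 8 + -3*i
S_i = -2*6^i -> [-2, -12, -72, -432, -2592]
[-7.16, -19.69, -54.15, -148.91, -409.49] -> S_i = -7.16*2.75^i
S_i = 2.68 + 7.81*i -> [2.68, 10.49, 18.3, 26.11, 33.92]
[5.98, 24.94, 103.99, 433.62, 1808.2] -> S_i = 5.98*4.17^i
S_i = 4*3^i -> [4, 12, 36, 108, 324]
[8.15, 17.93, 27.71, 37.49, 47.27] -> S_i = 8.15 + 9.78*i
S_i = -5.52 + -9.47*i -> [-5.52, -14.99, -24.46, -33.93, -43.4]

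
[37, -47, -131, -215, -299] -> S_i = 37 + -84*i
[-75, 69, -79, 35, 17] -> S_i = Random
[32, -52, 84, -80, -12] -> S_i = Random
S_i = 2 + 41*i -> [2, 43, 84, 125, 166]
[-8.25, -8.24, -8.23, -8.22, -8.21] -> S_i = -8.25 + 0.01*i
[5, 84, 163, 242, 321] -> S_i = 5 + 79*i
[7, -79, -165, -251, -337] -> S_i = 7 + -86*i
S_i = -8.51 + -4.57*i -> [-8.51, -13.08, -17.65, -22.22, -26.79]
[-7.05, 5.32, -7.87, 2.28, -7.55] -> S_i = Random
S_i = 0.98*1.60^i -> [0.98, 1.57, 2.51, 4.01, 6.42]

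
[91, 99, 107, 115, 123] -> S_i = 91 + 8*i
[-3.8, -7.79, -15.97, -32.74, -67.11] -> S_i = -3.80*2.05^i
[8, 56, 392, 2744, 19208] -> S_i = 8*7^i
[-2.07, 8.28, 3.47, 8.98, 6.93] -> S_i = Random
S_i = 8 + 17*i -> [8, 25, 42, 59, 76]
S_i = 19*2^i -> [19, 38, 76, 152, 304]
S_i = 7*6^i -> [7, 42, 252, 1512, 9072]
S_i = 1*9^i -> [1, 9, 81, 729, 6561]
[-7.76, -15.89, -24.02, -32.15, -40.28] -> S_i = -7.76 + -8.13*i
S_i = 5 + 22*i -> [5, 27, 49, 71, 93]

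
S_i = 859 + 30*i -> [859, 889, 919, 949, 979]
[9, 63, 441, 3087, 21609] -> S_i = 9*7^i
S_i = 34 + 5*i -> [34, 39, 44, 49, 54]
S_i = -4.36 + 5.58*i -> [-4.36, 1.22, 6.8, 12.38, 17.96]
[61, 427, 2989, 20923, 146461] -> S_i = 61*7^i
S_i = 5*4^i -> [5, 20, 80, 320, 1280]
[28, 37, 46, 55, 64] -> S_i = 28 + 9*i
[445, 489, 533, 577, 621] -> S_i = 445 + 44*i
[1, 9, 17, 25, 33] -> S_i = 1 + 8*i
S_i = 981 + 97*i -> [981, 1078, 1175, 1272, 1369]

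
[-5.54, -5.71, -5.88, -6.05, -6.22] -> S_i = -5.54 + -0.17*i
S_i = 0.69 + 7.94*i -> [0.69, 8.63, 16.57, 24.51, 32.45]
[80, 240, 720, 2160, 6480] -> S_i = 80*3^i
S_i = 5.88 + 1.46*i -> [5.88, 7.34, 8.8, 10.26, 11.72]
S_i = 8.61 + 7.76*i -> [8.61, 16.37, 24.13, 31.89, 39.65]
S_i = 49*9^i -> [49, 441, 3969, 35721, 321489]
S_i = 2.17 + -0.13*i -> [2.17, 2.04, 1.91, 1.78, 1.65]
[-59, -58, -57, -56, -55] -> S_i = -59 + 1*i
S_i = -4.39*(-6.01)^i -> [-4.39, 26.38, -158.57, 952.99, -5727.46]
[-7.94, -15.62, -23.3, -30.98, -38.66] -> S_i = -7.94 + -7.68*i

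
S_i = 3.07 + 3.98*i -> [3.07, 7.05, 11.03, 15.01, 18.99]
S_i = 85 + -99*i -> [85, -14, -113, -212, -311]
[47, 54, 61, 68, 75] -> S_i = 47 + 7*i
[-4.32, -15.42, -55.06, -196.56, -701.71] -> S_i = -4.32*3.57^i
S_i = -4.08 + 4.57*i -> [-4.08, 0.49, 5.06, 9.63, 14.2]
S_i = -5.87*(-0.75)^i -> [-5.87, 4.4, -3.3, 2.48, -1.86]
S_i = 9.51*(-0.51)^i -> [9.51, -4.85, 2.47, -1.26, 0.64]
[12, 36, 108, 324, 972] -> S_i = 12*3^i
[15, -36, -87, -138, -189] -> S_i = 15 + -51*i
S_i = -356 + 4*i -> [-356, -352, -348, -344, -340]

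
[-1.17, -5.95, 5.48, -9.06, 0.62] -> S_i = Random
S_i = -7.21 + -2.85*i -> [-7.21, -10.06, -12.91, -15.76, -18.61]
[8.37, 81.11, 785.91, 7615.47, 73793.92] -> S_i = 8.37*9.69^i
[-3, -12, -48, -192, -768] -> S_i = -3*4^i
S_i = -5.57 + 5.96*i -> [-5.57, 0.39, 6.35, 12.31, 18.27]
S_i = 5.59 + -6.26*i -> [5.59, -0.67, -6.93, -13.19, -19.45]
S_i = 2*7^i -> [2, 14, 98, 686, 4802]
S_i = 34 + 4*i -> [34, 38, 42, 46, 50]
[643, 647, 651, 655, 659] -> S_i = 643 + 4*i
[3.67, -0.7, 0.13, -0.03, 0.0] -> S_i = 3.67*(-0.19)^i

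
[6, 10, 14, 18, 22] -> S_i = 6 + 4*i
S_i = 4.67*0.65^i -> [4.67, 3.04, 1.97, 1.28, 0.83]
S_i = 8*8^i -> [8, 64, 512, 4096, 32768]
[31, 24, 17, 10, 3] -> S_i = 31 + -7*i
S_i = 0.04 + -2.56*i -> [0.04, -2.52, -5.08, -7.64, -10.2]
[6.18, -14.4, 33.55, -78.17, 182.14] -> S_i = 6.18*(-2.33)^i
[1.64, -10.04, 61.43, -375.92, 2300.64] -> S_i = 1.64*(-6.12)^i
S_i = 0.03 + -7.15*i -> [0.03, -7.12, -14.27, -21.42, -28.57]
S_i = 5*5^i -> [5, 25, 125, 625, 3125]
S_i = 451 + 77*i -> [451, 528, 605, 682, 759]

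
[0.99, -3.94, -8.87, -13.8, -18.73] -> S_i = 0.99 + -4.93*i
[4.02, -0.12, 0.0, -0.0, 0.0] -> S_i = 4.02*(-0.03)^i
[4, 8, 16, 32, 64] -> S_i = 4*2^i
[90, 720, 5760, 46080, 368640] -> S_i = 90*8^i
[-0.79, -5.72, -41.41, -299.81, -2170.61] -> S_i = -0.79*7.24^i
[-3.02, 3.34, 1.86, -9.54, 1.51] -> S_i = Random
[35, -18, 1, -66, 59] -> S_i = Random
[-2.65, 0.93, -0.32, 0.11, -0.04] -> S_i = -2.65*(-0.35)^i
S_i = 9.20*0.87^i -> [9.2, 8.0, 6.96, 6.06, 5.27]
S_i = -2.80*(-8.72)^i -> [-2.8, 24.42, -212.91, 1856.55, -16189.15]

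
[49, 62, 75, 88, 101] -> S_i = 49 + 13*i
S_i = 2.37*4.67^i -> [2.37, 11.07, 51.69, 241.38, 1127.24]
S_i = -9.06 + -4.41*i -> [-9.06, -13.47, -17.88, -22.29, -26.7]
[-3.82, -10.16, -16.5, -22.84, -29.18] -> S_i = -3.82 + -6.34*i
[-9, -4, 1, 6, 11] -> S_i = -9 + 5*i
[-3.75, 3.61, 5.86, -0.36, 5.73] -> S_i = Random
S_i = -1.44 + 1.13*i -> [-1.44, -0.31, 0.82, 1.95, 3.08]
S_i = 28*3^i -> [28, 84, 252, 756, 2268]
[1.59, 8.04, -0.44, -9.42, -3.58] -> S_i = Random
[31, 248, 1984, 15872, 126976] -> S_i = 31*8^i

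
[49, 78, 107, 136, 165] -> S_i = 49 + 29*i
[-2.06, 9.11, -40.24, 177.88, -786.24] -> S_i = -2.06*(-4.42)^i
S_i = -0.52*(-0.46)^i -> [-0.52, 0.24, -0.11, 0.05, -0.02]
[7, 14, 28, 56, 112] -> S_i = 7*2^i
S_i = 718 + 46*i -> [718, 764, 810, 856, 902]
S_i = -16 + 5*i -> [-16, -11, -6, -1, 4]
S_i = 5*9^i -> [5, 45, 405, 3645, 32805]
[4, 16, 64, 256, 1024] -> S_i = 4*4^i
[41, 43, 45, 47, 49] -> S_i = 41 + 2*i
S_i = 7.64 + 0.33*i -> [7.64, 7.97, 8.3, 8.63, 8.96]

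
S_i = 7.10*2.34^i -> [7.1, 16.61, 38.88, 90.97, 212.87]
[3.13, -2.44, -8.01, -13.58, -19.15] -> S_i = 3.13 + -5.57*i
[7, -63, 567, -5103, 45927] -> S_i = 7*-9^i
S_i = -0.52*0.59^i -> [-0.52, -0.31, -0.18, -0.11, -0.06]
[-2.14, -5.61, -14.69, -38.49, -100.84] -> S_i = -2.14*2.62^i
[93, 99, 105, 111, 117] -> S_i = 93 + 6*i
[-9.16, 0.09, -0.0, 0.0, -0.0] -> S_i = -9.16*(-0.01)^i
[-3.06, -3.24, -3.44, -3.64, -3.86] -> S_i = -3.06*1.06^i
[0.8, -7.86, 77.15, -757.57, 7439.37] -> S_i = 0.80*(-9.82)^i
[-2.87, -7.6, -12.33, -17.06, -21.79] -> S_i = -2.87 + -4.73*i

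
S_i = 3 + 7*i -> [3, 10, 17, 24, 31]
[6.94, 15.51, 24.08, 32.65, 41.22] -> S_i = 6.94 + 8.57*i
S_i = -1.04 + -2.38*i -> [-1.04, -3.42, -5.8, -8.18, -10.56]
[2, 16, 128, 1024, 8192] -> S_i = 2*8^i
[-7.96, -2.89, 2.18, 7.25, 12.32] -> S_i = -7.96 + 5.07*i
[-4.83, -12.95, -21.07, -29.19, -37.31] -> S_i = -4.83 + -8.12*i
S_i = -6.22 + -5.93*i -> [-6.22, -12.15, -18.08, -24.01, -29.94]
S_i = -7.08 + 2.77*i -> [-7.08, -4.31, -1.54, 1.23, 4.0]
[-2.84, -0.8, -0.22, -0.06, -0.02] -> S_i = -2.84*0.28^i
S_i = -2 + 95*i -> [-2, 93, 188, 283, 378]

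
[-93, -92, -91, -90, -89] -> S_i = -93 + 1*i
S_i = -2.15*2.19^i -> [-2.15, -4.71, -10.31, -22.58, -49.46]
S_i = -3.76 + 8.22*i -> [-3.76, 4.46, 12.68, 20.9, 29.12]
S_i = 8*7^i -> [8, 56, 392, 2744, 19208]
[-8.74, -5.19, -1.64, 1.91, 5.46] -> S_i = -8.74 + 3.55*i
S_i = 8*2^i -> [8, 16, 32, 64, 128]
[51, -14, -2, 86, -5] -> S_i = Random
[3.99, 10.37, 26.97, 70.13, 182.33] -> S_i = 3.99*2.60^i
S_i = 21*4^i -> [21, 84, 336, 1344, 5376]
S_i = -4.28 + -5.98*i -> [-4.28, -10.26, -16.24, -22.22, -28.2]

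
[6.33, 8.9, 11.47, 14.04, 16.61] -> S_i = 6.33 + 2.57*i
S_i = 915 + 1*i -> [915, 916, 917, 918, 919]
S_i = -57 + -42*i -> [-57, -99, -141, -183, -225]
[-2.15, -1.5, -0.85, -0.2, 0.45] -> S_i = -2.15 + 0.65*i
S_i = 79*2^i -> [79, 158, 316, 632, 1264]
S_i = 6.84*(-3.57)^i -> [6.84, -24.42, 87.18, -311.22, 1111.04]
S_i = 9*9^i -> [9, 81, 729, 6561, 59049]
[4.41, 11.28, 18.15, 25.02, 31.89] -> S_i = 4.41 + 6.87*i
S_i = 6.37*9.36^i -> [6.37, 59.62, 558.07, 5223.56, 48892.57]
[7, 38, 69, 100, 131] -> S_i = 7 + 31*i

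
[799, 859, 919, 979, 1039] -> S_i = 799 + 60*i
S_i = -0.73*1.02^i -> [-0.73, -0.74, -0.76, -0.77, -0.79]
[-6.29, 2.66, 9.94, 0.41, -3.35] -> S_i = Random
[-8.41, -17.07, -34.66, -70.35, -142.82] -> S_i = -8.41*2.03^i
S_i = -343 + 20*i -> [-343, -323, -303, -283, -263]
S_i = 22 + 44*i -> [22, 66, 110, 154, 198]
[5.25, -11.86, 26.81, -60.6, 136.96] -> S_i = 5.25*(-2.26)^i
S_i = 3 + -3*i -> [3, 0, -3, -6, -9]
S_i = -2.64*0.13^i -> [-2.64, -0.34, -0.04, -0.01, -0.0]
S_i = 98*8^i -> [98, 784, 6272, 50176, 401408]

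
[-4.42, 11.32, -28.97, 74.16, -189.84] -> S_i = -4.42*(-2.56)^i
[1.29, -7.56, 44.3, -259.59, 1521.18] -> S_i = 1.29*(-5.86)^i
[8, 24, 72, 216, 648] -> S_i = 8*3^i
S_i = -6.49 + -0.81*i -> [-6.49, -7.3, -8.11, -8.92, -9.73]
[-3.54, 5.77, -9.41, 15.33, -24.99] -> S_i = -3.54*(-1.63)^i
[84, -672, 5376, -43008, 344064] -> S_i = 84*-8^i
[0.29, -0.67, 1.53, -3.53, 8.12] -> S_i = 0.29*(-2.30)^i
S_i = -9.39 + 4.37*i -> [-9.39, -5.02, -0.65, 3.72, 8.09]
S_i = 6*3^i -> [6, 18, 54, 162, 486]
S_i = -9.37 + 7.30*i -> [-9.37, -2.07, 5.23, 12.53, 19.83]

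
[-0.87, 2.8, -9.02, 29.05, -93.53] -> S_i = -0.87*(-3.22)^i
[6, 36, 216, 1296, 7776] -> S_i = 6*6^i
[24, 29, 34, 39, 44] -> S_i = 24 + 5*i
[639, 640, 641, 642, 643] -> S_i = 639 + 1*i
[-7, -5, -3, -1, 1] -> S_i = -7 + 2*i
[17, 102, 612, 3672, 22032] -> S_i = 17*6^i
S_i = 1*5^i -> [1, 5, 25, 125, 625]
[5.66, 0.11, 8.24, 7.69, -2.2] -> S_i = Random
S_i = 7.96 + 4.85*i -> [7.96, 12.81, 17.66, 22.51, 27.36]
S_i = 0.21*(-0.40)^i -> [0.21, -0.08, 0.03, -0.01, 0.01]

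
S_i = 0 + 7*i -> [0, 7, 14, 21, 28]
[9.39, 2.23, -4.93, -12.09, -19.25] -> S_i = 9.39 + -7.16*i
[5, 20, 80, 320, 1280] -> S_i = 5*4^i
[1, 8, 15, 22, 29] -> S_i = 1 + 7*i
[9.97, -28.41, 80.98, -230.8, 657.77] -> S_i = 9.97*(-2.85)^i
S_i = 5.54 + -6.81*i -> [5.54, -1.27, -8.08, -14.89, -21.7]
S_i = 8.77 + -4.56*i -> [8.77, 4.21, -0.35, -4.91, -9.47]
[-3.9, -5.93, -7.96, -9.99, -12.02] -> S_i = -3.90 + -2.03*i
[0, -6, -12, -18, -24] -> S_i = 0 + -6*i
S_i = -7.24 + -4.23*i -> [-7.24, -11.47, -15.7, -19.93, -24.16]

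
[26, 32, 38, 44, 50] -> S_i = 26 + 6*i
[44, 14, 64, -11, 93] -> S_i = Random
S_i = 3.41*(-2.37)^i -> [3.41, -8.08, 19.15, -45.39, 107.58]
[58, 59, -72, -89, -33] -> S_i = Random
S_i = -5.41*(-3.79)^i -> [-5.41, 20.5, -77.71, 294.52, -1116.23]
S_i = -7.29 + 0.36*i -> [-7.29, -6.93, -6.57, -6.21, -5.85]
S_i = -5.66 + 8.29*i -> [-5.66, 2.63, 10.92, 19.21, 27.5]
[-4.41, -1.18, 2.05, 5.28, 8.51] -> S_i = -4.41 + 3.23*i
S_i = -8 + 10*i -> [-8, 2, 12, 22, 32]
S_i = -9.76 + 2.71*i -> [-9.76, -7.05, -4.34, -1.63, 1.08]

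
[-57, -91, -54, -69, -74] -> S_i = Random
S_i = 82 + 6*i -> [82, 88, 94, 100, 106]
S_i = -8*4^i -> [-8, -32, -128, -512, -2048]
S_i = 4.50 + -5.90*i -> [4.5, -1.4, -7.3, -13.2, -19.1]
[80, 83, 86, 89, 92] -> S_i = 80 + 3*i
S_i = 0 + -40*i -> [0, -40, -80, -120, -160]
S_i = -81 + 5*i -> [-81, -76, -71, -66, -61]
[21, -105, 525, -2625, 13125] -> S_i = 21*-5^i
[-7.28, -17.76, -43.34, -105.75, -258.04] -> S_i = -7.28*2.44^i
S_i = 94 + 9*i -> [94, 103, 112, 121, 130]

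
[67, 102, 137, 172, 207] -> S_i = 67 + 35*i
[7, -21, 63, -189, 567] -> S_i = 7*-3^i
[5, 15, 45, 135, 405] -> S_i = 5*3^i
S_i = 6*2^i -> [6, 12, 24, 48, 96]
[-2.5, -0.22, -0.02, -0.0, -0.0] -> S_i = -2.50*0.09^i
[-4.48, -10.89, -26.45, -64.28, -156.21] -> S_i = -4.48*2.43^i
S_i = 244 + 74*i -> [244, 318, 392, 466, 540]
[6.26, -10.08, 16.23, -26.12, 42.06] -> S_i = 6.26*(-1.61)^i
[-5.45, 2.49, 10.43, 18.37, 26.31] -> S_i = -5.45 + 7.94*i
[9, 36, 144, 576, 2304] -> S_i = 9*4^i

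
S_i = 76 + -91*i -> [76, -15, -106, -197, -288]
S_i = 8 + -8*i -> [8, 0, -8, -16, -24]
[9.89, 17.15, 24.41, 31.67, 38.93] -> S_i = 9.89 + 7.26*i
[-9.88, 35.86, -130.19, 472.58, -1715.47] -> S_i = -9.88*(-3.63)^i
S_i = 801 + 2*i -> [801, 803, 805, 807, 809]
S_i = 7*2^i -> [7, 14, 28, 56, 112]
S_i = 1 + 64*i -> [1, 65, 129, 193, 257]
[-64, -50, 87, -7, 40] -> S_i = Random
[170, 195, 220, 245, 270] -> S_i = 170 + 25*i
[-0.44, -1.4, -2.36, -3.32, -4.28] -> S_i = -0.44 + -0.96*i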